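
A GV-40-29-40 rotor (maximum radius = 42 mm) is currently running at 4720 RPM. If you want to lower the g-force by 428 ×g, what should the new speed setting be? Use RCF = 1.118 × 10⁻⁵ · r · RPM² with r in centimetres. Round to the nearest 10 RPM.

r = 42 mm = 4.2 cm
Current RCF = 1.118 × 10⁻⁵ × 4.2 × (4720)² = 1.118 × 10⁻⁵ × 4.2 × 22,278,400 ≈ 1,046.1 × g
Target RCF = 1,046.1 − 428 = 618.1 × g
N² = 618.1 / (4.6956 × 10⁻⁵) = 13,163,387
N ≈ √13,163,387 ≈ 3,628.1

≈ 3630 RPM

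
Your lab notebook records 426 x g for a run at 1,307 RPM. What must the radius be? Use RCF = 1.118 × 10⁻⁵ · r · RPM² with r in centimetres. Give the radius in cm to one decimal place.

RCF = 1.118 × 10⁻⁵ × r × N²
426 = 1.118 × 10⁻⁵ × r × (1307)²
r = 426 / (1.118 × 10⁻⁵ × 1,708,249) = 426 / 19.09822 ≈ 22.306 cm

≈ 22.3 cm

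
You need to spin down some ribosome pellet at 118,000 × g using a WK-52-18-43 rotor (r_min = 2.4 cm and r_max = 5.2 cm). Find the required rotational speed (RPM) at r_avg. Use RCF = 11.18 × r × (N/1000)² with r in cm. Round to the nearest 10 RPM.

52700 RPM

r_avg = (2.4 + 5.2) / 2 = 3.8 cm
RCF = 11.18 × r × (N/1000)²
118,000 = 11.18 × 3.8 × (N/1000)²
(N/1000)² = 118,000 / 42.484 = 2777.516
N = 1000 × √2777.516 ≈ 52,702.1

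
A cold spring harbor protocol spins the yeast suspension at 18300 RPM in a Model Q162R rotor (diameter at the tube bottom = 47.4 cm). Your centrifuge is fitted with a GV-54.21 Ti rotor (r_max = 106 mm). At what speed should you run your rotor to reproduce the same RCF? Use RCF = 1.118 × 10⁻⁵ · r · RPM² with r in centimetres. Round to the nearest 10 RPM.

Original rotor: r = 47.4 / 2 = 23.7 cm
RCF_original = 1.118 × 10⁻⁵ × 23.7 × (18300)² = 1.118 × 10⁻⁵ × 23.7 × 334,890,000 ≈ 88,734.5 × g
Your rotor: r = 106 mm = 10.6 cm
88,734.5 = 1.118 × 10⁻⁵ × 10.6 × N²
N² = 88,734.5 / (11.8508 × 10⁻⁵) = 748,763,797
N ≈ √748,763,797 ≈ 27,363.5

≈ 27360 RPM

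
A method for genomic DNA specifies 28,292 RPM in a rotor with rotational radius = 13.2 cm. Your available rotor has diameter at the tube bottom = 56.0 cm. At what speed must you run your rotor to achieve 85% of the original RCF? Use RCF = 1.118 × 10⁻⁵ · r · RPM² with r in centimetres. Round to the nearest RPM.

RCF = 1.118 × 10⁻⁵ × r × N²
RCF_original = 1.118 × 10⁻⁵ × 13.2 × (28292)² = 1.118 × 10⁻⁵ × 13.2 × 800,437,264 ≈ 118,125.3 × g
Target RCF = 0.85 × 118,125.3 ≈ 100,406.5 × g
Your rotor: r = 56.0 / 2 = 28 cm
100,406.5 = 1.118 × 10⁻⁵ × 28 × N²
N² = 100,406.5 / (31.304 × 10⁻⁵) = 320,746,550
N ≈ √320,746,550 ≈ 17,909.4

17909 RPM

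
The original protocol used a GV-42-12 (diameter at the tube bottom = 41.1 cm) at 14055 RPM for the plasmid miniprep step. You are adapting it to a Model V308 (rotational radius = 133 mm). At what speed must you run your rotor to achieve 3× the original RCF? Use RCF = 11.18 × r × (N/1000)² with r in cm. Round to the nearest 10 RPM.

Original rotor: r = 41.1 / 2 = 20.55 cm
RCF_original = 11.18 × 20.55 × (14.055)² = 11.18 × 20.55 × 197.543025 ≈ 45,385.3 × g
Target RCF = 3 × 45,385.3 ≈ 136,155.9 × g
Your rotor: r = 133 mm = 13.3 cm
136,155.9 = 11.18 × 13.3 × (N/1000)²
(N/1000)² = 136,155.9 / 148.694 = 915.6785
N = 1000 × √915.6785 ≈ 30,260.2

≈ 30260 RPM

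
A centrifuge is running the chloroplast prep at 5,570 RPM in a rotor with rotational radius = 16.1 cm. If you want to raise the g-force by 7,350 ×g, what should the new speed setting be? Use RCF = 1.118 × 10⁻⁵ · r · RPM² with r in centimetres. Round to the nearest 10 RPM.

Current RCF = 1.118 × 10⁻⁵ × 16.1 × (5570)² = 1.118 × 10⁻⁵ × 16.1 × 31,024,900 ≈ 5,584.4 × g
Target RCF = 5,584.4 + 7,350 = 12,934.4 × g
N² = 12,934.4 / (17.9998 × 10⁻⁵) = 71,858,576
N ≈ √71,858,576 ≈ 8,476.9

8480 RPM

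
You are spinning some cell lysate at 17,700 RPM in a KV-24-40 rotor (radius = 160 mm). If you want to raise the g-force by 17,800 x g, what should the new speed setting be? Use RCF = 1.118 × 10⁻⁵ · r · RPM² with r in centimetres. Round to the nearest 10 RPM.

N₂ ≈ 20320 RPM

r = 160 mm = 16.0 cm
Current RCF = 1.118 × 10⁻⁵ × 16 × (17700)² = 1.118 × 10⁻⁵ × 16 × 313,290,000 ≈ 56,041.3 × g
Target RCF = 56,041.3 + 17,800 = 73,841.3 × g
N² = 73,841.3 / (17.888 × 10⁻⁵) = 412,797,965
N ≈ √412,797,965 ≈ 20,317.4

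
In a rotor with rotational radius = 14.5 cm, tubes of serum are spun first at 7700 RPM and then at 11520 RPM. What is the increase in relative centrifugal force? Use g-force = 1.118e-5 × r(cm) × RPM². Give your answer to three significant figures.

RCF₁ = 1.118 × 10⁻⁵ × 14.5 × (7700)² = 1.118 × 10⁻⁵ × 14.5 × 59,290,000 ≈ 9,611.5 × g
RCF₂ = 1.118 × 10⁻⁵ × 14.5 × (11520)² = 1.118 × 10⁻⁵ × 14.5 × 132,710,400 ≈ 21,513.7 × g
Increase = 21,513.7 − 9,611.5 = 11,902.2

≈ 11900 ×g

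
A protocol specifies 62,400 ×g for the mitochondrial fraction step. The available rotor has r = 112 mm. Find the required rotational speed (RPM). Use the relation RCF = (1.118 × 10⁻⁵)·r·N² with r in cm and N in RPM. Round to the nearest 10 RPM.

N ≈ 22320 RPM

r = 112 mm = 11.2 cm
62,400 = 1.118 × 10⁻⁵ × 11.2 × N²
N² = 62,400 / (12.5216 × 10⁻⁵) = 498,338,870
N ≈ √498,338,870 ≈ 22,323.5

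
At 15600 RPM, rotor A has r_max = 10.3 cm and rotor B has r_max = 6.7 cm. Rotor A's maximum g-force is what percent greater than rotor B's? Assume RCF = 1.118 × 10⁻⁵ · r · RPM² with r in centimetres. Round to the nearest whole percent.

At equal RPM, RCF scales linearly with r: ratio = 10.3 / 6.7 = 1.5373.
So rotor A delivers 53.7% more g-force.

54%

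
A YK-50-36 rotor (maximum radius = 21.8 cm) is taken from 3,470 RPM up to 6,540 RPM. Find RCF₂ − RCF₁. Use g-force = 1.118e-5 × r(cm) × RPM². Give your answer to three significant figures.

≈ 7490 × g

RCF₁ = 1.118 × 10⁻⁵ × 21.8 × (3470)² = 1.118 × 10⁻⁵ × 21.8 × 12,040,900 ≈ 2,934.7 × g
RCF₂ = 1.118 × 10⁻⁵ × 21.8 × (6540)² = 1.118 × 10⁻⁵ × 21.8 × 42,771,600 ≈ 10,424.5 × g
Increase = 10,424.5 − 2,934.7 = 7,489.8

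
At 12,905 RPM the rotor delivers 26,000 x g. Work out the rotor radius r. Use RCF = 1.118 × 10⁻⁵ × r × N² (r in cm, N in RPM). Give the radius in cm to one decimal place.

26000 = 1.118 × 10⁻⁵ × r × (12905)²
r = 26000 / (1.118 × 10⁻⁵ × 166,539,025) = 26000 / 1861.906 ≈ 13.964 cm

≈ 14.0 cm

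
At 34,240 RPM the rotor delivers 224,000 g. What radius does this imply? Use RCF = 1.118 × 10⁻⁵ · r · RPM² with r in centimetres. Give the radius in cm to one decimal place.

224000 = 1.118 × 10⁻⁵ × r × (34240)²
r = 224000 / (1.118 × 10⁻⁵ × 1,172,377,600) = 224000 / 13107.18 ≈ 17.090 cm

17.1 cm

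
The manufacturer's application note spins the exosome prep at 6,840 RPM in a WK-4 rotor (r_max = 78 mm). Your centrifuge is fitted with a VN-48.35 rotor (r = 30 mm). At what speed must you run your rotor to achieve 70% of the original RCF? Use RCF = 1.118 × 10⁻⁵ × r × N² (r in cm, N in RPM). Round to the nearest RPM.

9228 RPM

Original rotor: r = 78 mm = 7.8 cm
RCF = 1.118 × 10⁻⁵ × r × N²
RCF_original = 1.118 × 10⁻⁵ × 7.8 × (6840)² = 1.118 × 10⁻⁵ × 7.8 × 46,785,600 ≈ 4,079.9 × g
Target RCF = 0.7 × 4,079.9 ≈ 2,855.9 × g
Your rotor: r = 30 mm = 3.0 cm
2,855.9 = 1.118 × 10⁻⁵ × 3 × N²
N² = 2,855.9 / (3.354 × 10⁻⁵) = 85,149,076
N ≈ √85,149,076 ≈ 9,227.6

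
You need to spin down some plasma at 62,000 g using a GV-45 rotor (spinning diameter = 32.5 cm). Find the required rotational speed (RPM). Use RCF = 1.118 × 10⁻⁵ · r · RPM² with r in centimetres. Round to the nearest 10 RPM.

N ≈ 18470 RPM

r = 32.5 / 2 = 16.25 cm
62,000 = 1.118 × 10⁻⁵ × 16.25 × N²
N² = 62,000 / (18.1675 × 10⁻⁵) = 341,268,749
N ≈ √341,268,749 ≈ 18,473.5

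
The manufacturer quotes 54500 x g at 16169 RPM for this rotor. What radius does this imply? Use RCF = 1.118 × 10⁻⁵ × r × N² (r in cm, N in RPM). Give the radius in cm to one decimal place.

54500 = 1.118 × 10⁻⁵ × r × (16169)²
r = 54500 / (1.118 × 10⁻⁵ × 261,436,561) = 54500 / 2922.861 ≈ 18.646 cm

r ≈ 18.6 cm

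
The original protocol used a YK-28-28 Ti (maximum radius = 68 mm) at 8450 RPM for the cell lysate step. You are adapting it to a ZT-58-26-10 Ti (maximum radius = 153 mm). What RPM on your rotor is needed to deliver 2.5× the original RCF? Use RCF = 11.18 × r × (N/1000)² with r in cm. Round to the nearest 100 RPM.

Original rotor: r = 68 mm = 6.8 cm
RCF = 11.18 × r × (N/1000)²
RCF_original = 11.18 × 6.8 × (8.45)² = 11.18 × 6.8 × 71.4025 ≈ 5,428.3 × g
Target RCF = 2.5 × 5,428.3 ≈ 13,570.8 × g
Your rotor: r = 153 mm = 15.3 cm
13,570.8 = 11.18 × 15.3 × (N/1000)²
(N/1000)² = 13,570.8 / 171.054 = 79.33635
N = 1000 × √79.33635 ≈ 8,907.1

≈ 8900 RPM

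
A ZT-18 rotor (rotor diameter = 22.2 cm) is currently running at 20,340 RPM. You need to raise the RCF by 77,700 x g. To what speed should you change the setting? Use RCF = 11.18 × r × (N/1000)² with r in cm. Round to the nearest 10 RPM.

r = 22.2 / 2 = 11.1 cm
Current RCF = 11.18 × 11.1 × (20.34)² = 11.18 × 11.1 × 413.7156 ≈ 51,341.3 × g
Target RCF = 51,341.3 + 77,700 = 129,041.3 × g
(N/1000)² = 129,041.3 / 124.098 = 1039.834
N = 1000 × √1039.834 ≈ 32,246.5

32250 RPM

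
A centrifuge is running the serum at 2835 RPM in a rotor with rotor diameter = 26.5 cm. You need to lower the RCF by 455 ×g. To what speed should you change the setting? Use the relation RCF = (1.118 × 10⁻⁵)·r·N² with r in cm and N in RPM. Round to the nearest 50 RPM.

N₂ ≈ 2250 RPM

r = 26.5 / 2 = 13.25 cm
Current RCF = 1.118 × 10⁻⁵ × 13.25 × (2835)² = 1.118 × 10⁻⁵ × 13.25 × 8,037,225 ≈ 1,190.6 × g
Target RCF = 1,190.6 − 455 = 735.6 × g
N² = 735.6 / (14.8135 × 10⁻⁵) = 4,965,741
N ≈ √4,965,741 ≈ 2,228.4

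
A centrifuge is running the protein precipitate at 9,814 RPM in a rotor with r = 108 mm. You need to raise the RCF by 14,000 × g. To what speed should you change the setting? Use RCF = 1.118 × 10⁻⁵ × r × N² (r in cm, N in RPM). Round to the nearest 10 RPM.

14570 RPM

r = 108 mm = 10.8 cm
Current RCF = 1.118 × 10⁻⁵ × 10.8 × (9814)² = 1.118 × 10⁻⁵ × 10.8 × 96,314,596 ≈ 11,629.4 × g
Target RCF = 11,629.4 + 14,000 = 25,629.4 × g
N² = 25,629.4 / (12.0744 × 10⁻⁵) = 212,262,307
N ≈ √212,262,307 ≈ 14,569.2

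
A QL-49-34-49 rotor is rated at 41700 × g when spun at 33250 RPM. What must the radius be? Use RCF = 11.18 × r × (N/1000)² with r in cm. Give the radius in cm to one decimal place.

r ≈ 3.4 cm

41700 = 11.18 × r × (33.25)²
r = 41700 / (11.18 × 1105.5625) = 41700 / 12360.19 ≈ 3.374 cm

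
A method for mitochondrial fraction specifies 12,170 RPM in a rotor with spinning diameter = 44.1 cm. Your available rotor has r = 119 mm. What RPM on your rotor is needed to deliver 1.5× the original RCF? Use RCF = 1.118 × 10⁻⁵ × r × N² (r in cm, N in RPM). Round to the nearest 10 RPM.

≈ 20290 RPM

Original rotor: r = 44.1 / 2 = 22.05 cm
RCF_original = 1.118 × 10⁻⁵ × 22.05 × (12170)² = 1.118 × 10⁻⁵ × 22.05 × 148,108,900 ≈ 36,511.7 × g
Target RCF = 1.5 × 36,511.7 ≈ 54,767.5 × g
Your rotor: r = 119 mm = 11.9 cm
54,767.5 = 1.118 × 10⁻⁵ × 11.9 × N²
N² = 54,767.5 / (13.3042 × 10⁻⁵) = 411,655,718
N ≈ √411,655,718 ≈ 20,289.3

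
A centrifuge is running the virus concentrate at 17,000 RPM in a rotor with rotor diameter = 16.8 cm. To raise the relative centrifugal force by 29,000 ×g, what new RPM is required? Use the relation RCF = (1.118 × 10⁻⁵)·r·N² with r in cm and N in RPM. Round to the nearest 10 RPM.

r = 16.8 / 2 = 8.4 cm
Current RCF = 1.118 × 10⁻⁵ × 8.4 × (17000)² = 1.118 × 10⁻⁵ × 8.4 × 289,000,000 ≈ 27,140.6 × g
Target RCF = 27,140.6 + 29,000 = 56,140.6 × g
N² = 56,140.6 / (9.3912 × 10⁻⁵) = 597,800,068
N ≈ √597,800,068 ≈ 24,450.0

N₂ ≈ 24450 RPM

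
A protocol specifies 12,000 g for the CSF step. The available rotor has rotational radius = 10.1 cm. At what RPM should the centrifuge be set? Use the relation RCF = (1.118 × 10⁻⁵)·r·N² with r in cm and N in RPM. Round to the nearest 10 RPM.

12,000 = 1.118 × 10⁻⁵ × 10.1 × N²
N² = 12,000 / (11.2918 × 10⁻⁵) = 106,271,808
N ≈ √106,271,808 ≈ 10,308.8

10310 RPM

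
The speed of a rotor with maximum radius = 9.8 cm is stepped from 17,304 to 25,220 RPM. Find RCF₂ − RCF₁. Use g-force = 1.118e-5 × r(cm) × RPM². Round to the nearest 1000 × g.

37000 x g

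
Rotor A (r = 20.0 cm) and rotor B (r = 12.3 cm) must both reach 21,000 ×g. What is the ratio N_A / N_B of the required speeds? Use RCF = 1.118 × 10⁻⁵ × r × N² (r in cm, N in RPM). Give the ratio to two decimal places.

0.78

At fixed RCF, N ∝ 1/√r, so N_A/N_B = √(r_B/r_A) = √(12.3/20.0) = √0.615000 = 0.7842.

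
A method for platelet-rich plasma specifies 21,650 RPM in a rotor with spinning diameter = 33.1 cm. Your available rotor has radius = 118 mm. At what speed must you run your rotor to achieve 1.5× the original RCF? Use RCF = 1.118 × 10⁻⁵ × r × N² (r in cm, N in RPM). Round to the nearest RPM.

Original rotor: r = 33.1 / 2 = 16.55 cm
RCF = 1.118 × 10⁻⁵ × r × N²
RCF_original = 1.118 × 10⁻⁵ × 16.55 × (21650)² = 1.118 × 10⁻⁵ × 16.55 × 468,722,500 ≈ 86,727.3 × g
Target RCF = 1.5 × 86,727.3 ≈ 130,091 × g
Your rotor: r = 118 mm = 11.8 cm
130,091 = 1.118 × 10⁻⁵ × 11.8 × N²
N² = 130,091 / (13.1924 × 10⁻⁵) = 986,105,637
N ≈ √986,105,637 ≈ 31,402.3

31402 RPM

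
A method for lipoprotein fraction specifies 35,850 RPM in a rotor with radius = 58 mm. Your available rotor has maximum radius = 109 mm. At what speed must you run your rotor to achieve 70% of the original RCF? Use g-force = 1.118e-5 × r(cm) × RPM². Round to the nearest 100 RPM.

Original rotor: r = 58 mm = 5.8 cm
RCF_original = 1.118 × 10⁻⁵ × 5.8 × (35850)² = 1.118 × 10⁻⁵ × 5.8 × 1,285,222,500 ≈ 83,339 × g
Target RCF = 0.7 × 83,339 ≈ 58,337.3 × g
Your rotor: r = 109 mm = 10.9 cm
58,337.3 = 1.118 × 10⁻⁵ × 10.9 × N²
N² = 58,337.3 / (12.1862 × 10⁻⁵) = 478,716,089
N ≈ √478,716,089 ≈ 21,879.6

21900 RPM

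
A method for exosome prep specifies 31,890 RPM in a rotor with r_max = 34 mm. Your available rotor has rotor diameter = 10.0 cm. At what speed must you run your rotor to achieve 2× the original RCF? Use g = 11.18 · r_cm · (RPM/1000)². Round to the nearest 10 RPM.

Original rotor: r = 34 mm = 3.4 cm
RCF_original = 11.18 × 3.4 × (31.89)² = 11.18 × 3.4 × 1,016.9721 ≈ 38,657.1 × g
Target RCF = 2 × 38,657.1 ≈ 77,314.2 × g
Your rotor: r = 10.0 / 2 = 5 cm
77,314.2 = 11.18 × 5 × (N/1000)²
(N/1000)² = 77,314.2 / 55.9 = 1383.081
N = 1000 × √1383.081 ≈ 37,189.8

≈ 37190 RPM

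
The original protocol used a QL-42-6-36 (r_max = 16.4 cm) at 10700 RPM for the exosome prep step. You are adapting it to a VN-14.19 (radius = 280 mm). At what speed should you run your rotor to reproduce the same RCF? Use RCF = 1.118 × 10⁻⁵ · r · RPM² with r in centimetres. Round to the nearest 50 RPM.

8200 RPM

RCF_original = 1.118 × 10⁻⁵ × 16.4 × (10700)² = 1.118 × 10⁻⁵ × 16.4 × 114,490,000 ≈ 20,992 × g
Your rotor: r = 280 mm = 28.0 cm
20,992 = 1.118 × 10⁻⁵ × 28 × N²
N² = 20,992 / (31.304 × 10⁻⁵) = 67,058,523
N ≈ √67,058,523 ≈ 8,188.9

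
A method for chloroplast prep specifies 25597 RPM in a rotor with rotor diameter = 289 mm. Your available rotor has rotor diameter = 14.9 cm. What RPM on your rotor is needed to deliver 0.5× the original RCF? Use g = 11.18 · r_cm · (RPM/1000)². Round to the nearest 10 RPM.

Original rotor: r = 289 mm / 2 = 144.5 mm = 14.45 cm
RCF_original = 11.18 × 14.45 × (25.597)² = 11.18 × 14.45 × 655.206409 ≈ 105,849.3 × g
Target RCF = 0.5 × 105,849.3 ≈ 52,924.7 × g
Your rotor: r = 14.9 / 2 = 7.45 cm
52,924.7 = 11.18 × 7.45 × (N/1000)²
(N/1000)² = 52,924.7 / 83.291 = 635.4192
N = 1000 × √635.4192 ≈ 25,207.5

25210 RPM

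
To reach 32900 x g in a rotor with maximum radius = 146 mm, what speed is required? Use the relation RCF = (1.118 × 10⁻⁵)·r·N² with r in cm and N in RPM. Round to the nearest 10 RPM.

r = 146 mm = 14.6 cm
32,900 = 1.118 × 10⁻⁵ × 14.6 × N²
N² = 32,900 / (16.3228 × 10⁻⁵) = 201,558,556
N ≈ √201,558,556 ≈ 14,197.1

N ≈ 14200 RPM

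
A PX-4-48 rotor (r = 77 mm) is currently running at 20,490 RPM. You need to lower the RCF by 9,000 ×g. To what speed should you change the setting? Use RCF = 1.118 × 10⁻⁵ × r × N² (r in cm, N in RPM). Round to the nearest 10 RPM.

≈ 17760 RPM

r = 77 mm = 7.7 cm
Current RCF = 1.118 × 10⁻⁵ × 7.7 × (20490)² = 1.118 × 10⁻⁵ × 7.7 × 419,840,100 ≈ 36,142.4 × g
Target RCF = 36,142.4 − 9,000 = 27,142.4 × g
N² = 27,142.4 / (8.6086 × 10⁻⁵) = 315,294,008
N ≈ √315,294,008 ≈ 17,756.5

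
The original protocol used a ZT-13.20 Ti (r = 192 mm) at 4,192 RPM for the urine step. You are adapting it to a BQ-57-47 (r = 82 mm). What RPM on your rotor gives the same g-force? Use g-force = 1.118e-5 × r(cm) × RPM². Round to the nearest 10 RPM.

≈ 6410 RPM

Original rotor: r = 192 mm = 19.2 cm
RCF = 1.118 × 10⁻⁵ × r × N²
RCF_original = 1.118 × 10⁻⁵ × 19.2 × (4192)² = 1.118 × 10⁻⁵ × 19.2 × 17,572,864 ≈ 3,772.1 × g
Your rotor: r = 82 mm = 8.2 cm
3,772.1 = 1.118 × 10⁻⁵ × 8.2 × N²
N² = 3,772.1 / (9.1676 × 10⁻⁵) = 41,145,992
N ≈ √41,145,992 ≈ 6,414.5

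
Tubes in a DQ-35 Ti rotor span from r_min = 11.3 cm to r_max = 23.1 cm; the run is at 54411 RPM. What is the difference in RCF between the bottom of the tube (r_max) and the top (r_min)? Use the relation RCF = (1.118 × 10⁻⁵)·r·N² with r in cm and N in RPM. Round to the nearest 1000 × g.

≈ 391000 x g

RCF_max = 1.118 × 10⁻⁵ × 23.1 × (54411)² = 1.118 × 10⁻⁵ × 23.1 × 2,960,556,921 ≈ 764,587.5 × g
RCF_min = 1.118 × 10⁻⁵ × 11.3 × (54411)² = 1.118 × 10⁻⁵ × 11.3 × 2,960,556,921 ≈ 374,019 × g
ΔRCF = 764,587.5 − 374,019 = 390,568.5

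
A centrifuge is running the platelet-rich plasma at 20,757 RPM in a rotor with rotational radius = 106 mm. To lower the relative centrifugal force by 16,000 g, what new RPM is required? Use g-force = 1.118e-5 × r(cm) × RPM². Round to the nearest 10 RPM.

r = 106 mm = 10.6 cm
Current RCF = 1.118 × 10⁻⁵ × 10.6 × (20757)² = 1.118 × 10⁻⁵ × 10.6 × 430,853,049 ≈ 51,059.5 × g
Target RCF = 51,059.5 − 16,000 = 35,059.5 × g
N² = 35,059.5 / (11.8508 × 10⁻⁵) = 295,840,787
N ≈ √295,840,787 ≈ 17,200.0

N₂ ≈ 17200 RPM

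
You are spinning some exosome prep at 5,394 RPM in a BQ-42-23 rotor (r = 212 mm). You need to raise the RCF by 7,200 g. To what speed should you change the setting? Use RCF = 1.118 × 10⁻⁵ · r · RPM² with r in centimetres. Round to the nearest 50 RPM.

7700 RPM

r = 212 mm = 21.2 cm
Current RCF = 1.118 × 10⁻⁵ × 21.2 × (5394)² = 1.118 × 10⁻⁵ × 21.2 × 29,095,236 ≈ 6,896 × g
Target RCF = 6,896 + 7,200 = 14,096 × g
N² = 14,096 / (23.7016 × 10⁻⁵) = 59,472,778
N ≈ √59,472,778 ≈ 7,711.9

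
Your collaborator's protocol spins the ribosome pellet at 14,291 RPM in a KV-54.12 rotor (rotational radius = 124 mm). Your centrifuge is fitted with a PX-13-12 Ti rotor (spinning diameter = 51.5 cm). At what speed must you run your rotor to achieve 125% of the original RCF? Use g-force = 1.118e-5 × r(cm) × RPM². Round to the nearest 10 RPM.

Original rotor: r = 124 mm = 12.4 cm
RCF_original = 1.118 × 10⁻⁵ × 12.4 × (14291)² = 1.118 × 10⁻⁵ × 12.4 × 204,232,681 ≈ 28,313.2 × g
Target RCF = 1.25 × 28,313.2 ≈ 35,391.5 × g
Your rotor: r = 51.5 / 2 = 25.75 cm
35,391.5 = 1.118 × 10⁻⁵ × 25.75 × N²
N² = 35,391.5 / (28.7885 × 10⁻⁵) = 122,936,242
N ≈ √122,936,242 ≈ 11,087.7

11090 RPM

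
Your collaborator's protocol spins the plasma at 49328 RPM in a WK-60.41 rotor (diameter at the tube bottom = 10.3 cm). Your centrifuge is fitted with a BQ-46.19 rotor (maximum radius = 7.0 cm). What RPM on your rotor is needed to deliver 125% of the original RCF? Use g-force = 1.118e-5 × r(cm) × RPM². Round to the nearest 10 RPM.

47300 RPM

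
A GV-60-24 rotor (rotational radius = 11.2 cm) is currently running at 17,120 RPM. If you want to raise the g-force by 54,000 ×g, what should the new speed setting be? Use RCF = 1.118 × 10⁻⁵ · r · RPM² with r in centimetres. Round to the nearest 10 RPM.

≈ 26910 RPM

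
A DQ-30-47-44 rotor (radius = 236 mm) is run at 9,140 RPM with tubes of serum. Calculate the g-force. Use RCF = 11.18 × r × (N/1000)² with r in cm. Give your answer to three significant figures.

22000 ×g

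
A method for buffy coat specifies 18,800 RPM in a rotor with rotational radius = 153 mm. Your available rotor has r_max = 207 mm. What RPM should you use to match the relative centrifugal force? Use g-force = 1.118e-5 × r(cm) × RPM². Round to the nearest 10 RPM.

≈ 16160 RPM

Original rotor: r = 153 mm = 15.3 cm
RCF = 1.118 × 10⁻⁵ × r × N²
RCF_original = 1.118 × 10⁻⁵ × 15.3 × (18800)² = 1.118 × 10⁻⁵ × 15.3 × 353,440,000 ≈ 60,457.3 × g
Your rotor: r = 207 mm = 20.7 cm
60,457.3 = 1.118 × 10⁻⁵ × 20.7 × N²
N² = 60,457.3 / (23.1426 × 10⁻⁵) = 261,238,150
N ≈ √261,238,150 ≈ 16,162.9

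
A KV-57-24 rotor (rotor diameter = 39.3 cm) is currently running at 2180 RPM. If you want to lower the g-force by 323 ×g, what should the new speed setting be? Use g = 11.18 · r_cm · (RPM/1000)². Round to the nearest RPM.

r = 39.3 / 2 = 19.65 cm
Current RCF = 11.18 × 19.65 × (2.18)² = 11.18 × 19.65 × 4.7524 ≈ 1,044 × g
Target RCF = 1,044 − 323 = 721 × g
(N/1000)² = 721 / 219.687 = 3.281942
N = 1000 × √3.281942 ≈ 1,811.6

N₂ ≈ 1812 RPM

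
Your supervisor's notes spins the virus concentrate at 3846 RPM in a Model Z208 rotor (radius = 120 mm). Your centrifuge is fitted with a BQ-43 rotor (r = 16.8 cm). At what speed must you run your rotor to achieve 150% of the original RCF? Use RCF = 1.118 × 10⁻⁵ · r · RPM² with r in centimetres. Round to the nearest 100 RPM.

4000 RPM

Original rotor: r = 120 mm = 12.0 cm
RCF = 1.118 × 10⁻⁵ × r × N²
RCF_original = 1.118 × 10⁻⁵ × 12 × (3846)² = 1.118 × 10⁻⁵ × 12 × 14,791,716 ≈ 1,984.5 × g
Target RCF = 1.5 × 1,984.5 ≈ 2,976.8 × g
2,976.8 = 1.118 × 10⁻⁵ × 16.8 × N²
N² = 2,976.8 / (18.7824 × 10⁻⁵) = 15,848,880
N ≈ √15,848,880 ≈ 3,981.1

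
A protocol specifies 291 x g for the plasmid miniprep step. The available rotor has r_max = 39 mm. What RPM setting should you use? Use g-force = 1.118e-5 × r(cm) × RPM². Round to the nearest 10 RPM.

≈ 2580 RPM

r = 39 mm = 3.9 cm
291 = 1.118 × 10⁻⁵ × 3.9 × N²
N² = 291 / (4.3602 × 10⁻⁵) = 6,674,006
N ≈ √6,674,006 ≈ 2,583.4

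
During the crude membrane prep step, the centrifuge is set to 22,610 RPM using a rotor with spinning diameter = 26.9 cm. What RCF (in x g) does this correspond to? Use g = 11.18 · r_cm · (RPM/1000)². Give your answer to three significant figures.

r = 26.9 / 2 = 13.45 cm
RCF = 11.18 × 13.45 × (22.61)² = 11.18 × 13.45 × 511.2121 ≈ 76,871.5 × g

76900 x g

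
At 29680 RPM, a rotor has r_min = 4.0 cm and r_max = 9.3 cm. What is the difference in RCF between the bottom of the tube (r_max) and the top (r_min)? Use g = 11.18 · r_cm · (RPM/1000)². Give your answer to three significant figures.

≈ 52200 x g

RCF_max = 11.18 × 9.3 × (29.68)² = 11.18 × 9.3 × 880.9024 ≈ 91,590.9 × g
RCF_min = 11.18 × 4 × (29.68)² = 11.18 × 4 × 880.9024 ≈ 39,394 × g
ΔRCF = 91,590.9 − 39,394 = 52,196.9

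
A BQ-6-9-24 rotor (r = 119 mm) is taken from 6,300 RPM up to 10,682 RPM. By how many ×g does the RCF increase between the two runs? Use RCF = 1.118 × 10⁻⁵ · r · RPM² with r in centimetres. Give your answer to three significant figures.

≈ 9900 ×g

r = 119 mm = 11.9 cm
RCF₁ = 1.118 × 10⁻⁵ × 11.9 × (6300)² = 1.118 × 10⁻⁵ × 11.9 × 39,690,000 ≈ 5,280.4 × g
RCF₂ = 1.118 × 10⁻⁵ × 11.9 × (10682)² = 1.118 × 10⁻⁵ × 11.9 × 114,105,124 ≈ 15,180.8 × g
Increase = 15,180.8 − 5,280.4 = 9,900.4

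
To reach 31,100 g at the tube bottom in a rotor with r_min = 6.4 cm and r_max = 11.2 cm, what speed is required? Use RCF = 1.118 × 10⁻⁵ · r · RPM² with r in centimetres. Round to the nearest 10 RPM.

N ≈ 15760 RPM

Use r_max = 11.2 cm.
31,100 = 1.118 × 10⁻⁵ × 11.2 × N²
N² = 31,100 / (12.5216 × 10⁻⁵) = 248,370,815
N ≈ √248,370,815 ≈ 15,759.8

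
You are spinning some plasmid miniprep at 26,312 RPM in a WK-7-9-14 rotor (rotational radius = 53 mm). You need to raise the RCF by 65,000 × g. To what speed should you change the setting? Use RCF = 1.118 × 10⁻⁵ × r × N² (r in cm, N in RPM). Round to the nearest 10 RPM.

r = 53 mm = 5.3 cm
Current RCF = 1.118 × 10⁻⁵ × 5.3 × (26312)² = 1.118 × 10⁻⁵ × 5.3 × 692,321,344 ≈ 41,022.8 × g
Target RCF = 41,022.8 + 65,000 = 106,022.8 × g
N² = 106,022.8 / (5.9254 × 10⁻⁵) = 1,789,293,550
N ≈ √1,789,293,550 ≈ 42,300.0

42300 RPM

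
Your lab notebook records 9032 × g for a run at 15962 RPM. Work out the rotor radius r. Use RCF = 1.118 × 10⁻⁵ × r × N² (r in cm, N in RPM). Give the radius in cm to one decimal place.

r ≈ 3.2 cm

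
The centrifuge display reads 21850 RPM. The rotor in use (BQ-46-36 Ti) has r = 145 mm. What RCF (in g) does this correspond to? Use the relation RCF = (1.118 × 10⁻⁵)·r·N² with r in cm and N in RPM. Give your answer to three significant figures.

r = 145 mm = 14.5 cm
RCF = 1.118 × 10⁻⁵ × 14.5 × (21850)² = 1.118 × 10⁻⁵ × 14.5 × 477,422,500 ≈ 77,395 × g

77400 g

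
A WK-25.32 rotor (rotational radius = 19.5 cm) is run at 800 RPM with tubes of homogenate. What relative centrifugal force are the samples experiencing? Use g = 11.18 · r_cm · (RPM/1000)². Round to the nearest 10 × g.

RCF = 11.18 × r × (N/1000)²
RCF = 11.18 × 19.5 × (0.8)² = 11.18 × 19.5 × 0.64 ≈ 139.5 × g

RCF ≈ 140 ×g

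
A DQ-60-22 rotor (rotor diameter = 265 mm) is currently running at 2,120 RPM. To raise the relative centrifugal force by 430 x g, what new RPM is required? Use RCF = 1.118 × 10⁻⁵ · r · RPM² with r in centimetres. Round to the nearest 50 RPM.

r = 265 mm / 2 = 132.5 mm = 13.25 cm
Current RCF = 1.118 × 10⁻⁵ × 13.25 × (2120)² = 1.118 × 10⁻⁵ × 13.25 × 4,494,400 ≈ 665.8 × g
Target RCF = 665.8 + 430 = 1,095.8 × g
N² = 1,095.8 / (14.8135 × 10⁻⁵) = 7,397,307
N ≈ √7,397,307 ≈ 2,719.8

N₂ ≈ 2700 RPM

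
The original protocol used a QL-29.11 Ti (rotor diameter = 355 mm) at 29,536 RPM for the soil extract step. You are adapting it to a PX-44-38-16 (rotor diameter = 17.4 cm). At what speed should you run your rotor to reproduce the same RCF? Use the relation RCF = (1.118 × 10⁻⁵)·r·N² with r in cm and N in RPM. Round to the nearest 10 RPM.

Original rotor: r = 355 mm / 2 = 177.5 mm = 17.75 cm
RCF = 1.118 × 10⁻⁵ × r × N²
RCF_original = 1.118 × 10⁻⁵ × 17.75 × (29536)² = 1.118 × 10⁻⁵ × 17.75 × 872,375,296 ≈ 173,118.5 × g
Your rotor: r = 17.4 / 2 = 8.7 cm
173,118.5 = 1.118 × 10⁻⁵ × 8.7 × N²
N² = 173,118.5 / (9.7266 × 10⁻⁵) = 1,779,845,989
N ≈ √1,779,845,989 ≈ 42,188.2

42190 RPM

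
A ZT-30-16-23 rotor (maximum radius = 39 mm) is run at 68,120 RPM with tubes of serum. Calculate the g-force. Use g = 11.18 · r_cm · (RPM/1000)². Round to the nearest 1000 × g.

r = 39 mm = 3.9 cm
RCF = 11.18 × 3.9 × (68.12)² = 11.18 × 3.9 × 4,640.3344 ≈ 202,327.9 × g

≈ 202000 x g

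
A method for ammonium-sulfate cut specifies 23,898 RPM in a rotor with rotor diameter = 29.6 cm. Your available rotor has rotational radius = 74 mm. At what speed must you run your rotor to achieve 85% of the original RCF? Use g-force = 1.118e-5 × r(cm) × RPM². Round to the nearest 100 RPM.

Original rotor: r = 29.6 / 2 = 14.8 cm
RCF_original = 1.118 × 10⁻⁵ × 14.8 × (23898)² = 1.118 × 10⁻⁵ × 14.8 × 571,114,404 ≈ 94,498.9 × g
Target RCF = 0.85 × 94,498.9 ≈ 80,324.1 × g
Your rotor: r = 74 mm = 7.4 cm
80,324.1 = 1.118 × 10⁻⁵ × 7.4 × N²
N² = 80,324.1 / (8.2732 × 10⁻⁵) = 970,895,180
N ≈ √970,895,180 ≈ 31,159.2

≈ 31200 RPM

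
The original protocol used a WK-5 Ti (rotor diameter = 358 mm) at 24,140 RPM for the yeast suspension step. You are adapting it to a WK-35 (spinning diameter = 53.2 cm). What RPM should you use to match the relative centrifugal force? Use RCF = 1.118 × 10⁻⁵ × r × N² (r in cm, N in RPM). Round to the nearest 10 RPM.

Original rotor: r = 358 mm / 2 = 179 mm = 17.9 cm
RCF_original = 1.118 × 10⁻⁵ × 17.9 × (24140)² = 1.118 × 10⁻⁵ × 17.9 × 582,739,600 ≈ 116,619 × g
Your rotor: r = 53.2 / 2 = 26.6 cm
116,619 = 1.118 × 10⁻⁵ × 26.6 × N²
N² = 116,619 / (29.7388 × 10⁻⁵) = 392,144,269
N ≈ √392,144,269 ≈ 19,802.6

≈ 19800 RPM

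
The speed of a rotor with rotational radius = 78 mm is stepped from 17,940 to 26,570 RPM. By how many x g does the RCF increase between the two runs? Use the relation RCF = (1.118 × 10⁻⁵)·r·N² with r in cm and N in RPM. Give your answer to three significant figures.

33500 x g

r = 78 mm = 7.8 cm
RCF₁ = 1.118 × 10⁻⁵ × 7.8 × (17940)² = 1.118 × 10⁻⁵ × 7.8 × 321,843,600 ≈ 28,066 × g
RCF₂ = 1.118 × 10⁻⁵ × 7.8 × (26570)² = 1.118 × 10⁻⁵ × 7.8 × 705,964,900 ≈ 61,563 × g
Increase = 61,563 − 28,066 = 33,497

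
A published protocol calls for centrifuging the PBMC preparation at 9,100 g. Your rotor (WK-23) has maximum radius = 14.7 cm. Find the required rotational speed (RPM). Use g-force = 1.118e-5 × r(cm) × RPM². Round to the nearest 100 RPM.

N ≈ 7400 RPM

9,100 = 1.118 × 10⁻⁵ × 14.7 × N²
N² = 9,100 / (16.4346 × 10⁻⁵) = 55,370,986
N ≈ √55,370,986 ≈ 7,441.2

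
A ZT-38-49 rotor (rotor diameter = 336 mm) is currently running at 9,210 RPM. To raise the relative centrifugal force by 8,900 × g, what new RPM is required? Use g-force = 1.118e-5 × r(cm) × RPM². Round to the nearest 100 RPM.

r = 336 mm / 2 = 168 mm = 16.8 cm
Current RCF = 1.118 × 10⁻⁵ × 16.8 × (9210)² = 1.118 × 10⁻⁵ × 16.8 × 84,824,100 ≈ 15,932 × g
Target RCF = 15,932 + 8,900 = 24,832 × g
N² = 24,832 / (18.7824 × 10⁻⁵) = 132,208,876
N ≈ √132,208,876 ≈ 11,498.2

N₂ ≈ 11500 RPM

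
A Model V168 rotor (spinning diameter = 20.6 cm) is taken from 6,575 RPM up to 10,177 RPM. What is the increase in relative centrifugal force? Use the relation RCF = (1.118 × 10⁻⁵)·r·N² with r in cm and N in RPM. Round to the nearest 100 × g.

r = 20.6 / 2 = 10.3 cm
RCF₁ = 1.118 × 10⁻⁵ × 10.3 × (6575)² = 1.118 × 10⁻⁵ × 10.3 × 43,230,625 ≈ 4,978.2 × g
RCF₂ = 1.118 × 10⁻⁵ × 10.3 × (10177)² = 1.118 × 10⁻⁵ × 10.3 × 103,571,329 ≈ 11,926.7 × g
Increase = 11,926.7 − 4,978.2 = 6,948.5

≈ 6900 g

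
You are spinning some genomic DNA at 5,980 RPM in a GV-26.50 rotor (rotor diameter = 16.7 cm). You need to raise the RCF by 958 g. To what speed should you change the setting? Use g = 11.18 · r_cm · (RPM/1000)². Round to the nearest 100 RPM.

r = 16.7 / 2 = 8.35 cm
Current RCF = 11.18 × 8.35 × (5.98)² = 11.18 × 8.35 × 35.7604 ≈ 3,338.3 × g
Target RCF = 3,338.3 + 958 = 4,296.3 × g
(N/1000)² = 4,296.3 / 93.353 = 46.02209
N = 1000 × √46.02209 ≈ 6,784.0

≈ 6800 RPM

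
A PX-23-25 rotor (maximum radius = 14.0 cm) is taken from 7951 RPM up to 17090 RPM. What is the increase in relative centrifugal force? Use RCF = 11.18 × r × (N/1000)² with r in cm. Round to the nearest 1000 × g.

36000 g

RCF₁ = 11.18 × 14 × (7.951)² = 11.18 × 14 × 63.218401 ≈ 9,894.9 × g
RCF₂ = 11.18 × 14 × (17.09)² = 11.18 × 14 × 292.0681 ≈ 45,714.5 × g
Increase = 45,714.5 − 9,894.9 = 35,819.6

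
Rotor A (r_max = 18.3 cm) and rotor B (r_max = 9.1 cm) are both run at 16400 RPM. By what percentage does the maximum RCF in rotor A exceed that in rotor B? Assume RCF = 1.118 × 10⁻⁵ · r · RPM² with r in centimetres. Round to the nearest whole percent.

101%

At equal RPM, RCF scales linearly with r: ratio = 18.3 / 9.1 = 2.0110.
So rotor A delivers 101.1% more g-force.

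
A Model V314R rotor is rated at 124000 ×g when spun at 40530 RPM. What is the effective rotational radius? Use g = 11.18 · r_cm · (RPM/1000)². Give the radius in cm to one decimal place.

r ≈ 6.8 cm

124000 = 11.18 × r × (40.53)²
r = 124000 / (11.18 × 1642.6809) = 124000 / 18365.17 ≈ 6.752 cm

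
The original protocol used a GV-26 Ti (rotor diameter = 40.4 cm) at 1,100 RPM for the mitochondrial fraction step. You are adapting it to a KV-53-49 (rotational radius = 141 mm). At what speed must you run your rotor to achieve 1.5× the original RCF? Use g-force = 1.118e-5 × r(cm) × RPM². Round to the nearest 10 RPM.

Original rotor: r = 40.4 / 2 = 20.2 cm
RCF_original = 1.118 × 10⁻⁵ × 20.2 × (1100)² = 1.118 × 10⁻⁵ × 20.2 × 1,210,000 ≈ 273.3 × g
Target RCF = 1.5 × 273.3 ≈ 410 × g
Your rotor: r = 141 mm = 14.1 cm
410 = 1.118 × 10⁻⁵ × 14.1 × N²
N² = 410 / (15.7638 × 10⁻⁵) = 2,600,896
N ≈ √2,600,896 ≈ 1,612.7

≈ 1610 RPM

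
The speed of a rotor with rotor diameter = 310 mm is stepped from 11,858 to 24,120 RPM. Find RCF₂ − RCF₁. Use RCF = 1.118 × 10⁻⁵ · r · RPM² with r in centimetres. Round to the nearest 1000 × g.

≈ 76000 × g

r = 310 mm / 2 = 155 mm = 15.5 cm
RCF₁ = 1.118 × 10⁻⁵ × 15.5 × (11858)² = 1.118 × 10⁻⁵ × 15.5 × 140,612,164 ≈ 24,366.7 × g
RCF₂ = 1.118 × 10⁻⁵ × 15.5 × (24120)² = 1.118 × 10⁻⁵ × 15.5 × 581,774,400 ≈ 100,815.7 × g
Increase = 100,815.7 − 24,366.7 = 76,449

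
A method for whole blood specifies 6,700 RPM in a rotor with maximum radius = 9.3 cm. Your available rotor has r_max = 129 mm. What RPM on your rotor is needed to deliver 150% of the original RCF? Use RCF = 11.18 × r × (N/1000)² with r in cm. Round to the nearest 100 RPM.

RCF_original = 11.18 × 9.3 × (6.7)² = 11.18 × 9.3 × 44.89 ≈ 4,667.4 × g
Target RCF = 1.5 × 4,667.4 ≈ 7,001.1 × g
Your rotor: r = 129 mm = 12.9 cm
7,001.1 = 11.18 × 12.9 × (N/1000)²
(N/1000)² = 7,001.1 / 144.222 = 48.54391
N = 1000 × √48.54391 ≈ 6,967.3

≈ 7000 RPM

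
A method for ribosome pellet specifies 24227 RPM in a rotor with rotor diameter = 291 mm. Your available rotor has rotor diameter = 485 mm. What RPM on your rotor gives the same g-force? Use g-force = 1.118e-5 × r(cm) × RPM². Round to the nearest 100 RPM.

18800 RPM

Original rotor: r = 291 mm / 2 = 145.5 mm = 14.55 cm
RCF_original = 1.118 × 10⁻⁵ × 14.55 × (24227)² = 1.118 × 10⁻⁵ × 14.55 × 586,947,529 ≈ 95,478.2 × g
Your rotor: r = 485 mm / 2 = 242.5 mm = 24.25 cm
95,478.2 = 1.118 × 10⁻⁵ × 24.25 × N²
N² = 95,478.2 / (27.1115 × 10⁻⁵) = 352,168,637
N ≈ √352,168,637 ≈ 18,766.2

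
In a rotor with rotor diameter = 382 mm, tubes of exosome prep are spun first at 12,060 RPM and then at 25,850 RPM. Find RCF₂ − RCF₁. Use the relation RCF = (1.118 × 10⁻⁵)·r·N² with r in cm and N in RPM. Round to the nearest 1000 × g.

112000 ×g

r = 382 mm / 2 = 191 mm = 19.1 cm
RCF₁ = 1.118 × 10⁻⁵ × 19.1 × (12060)² = 1.118 × 10⁻⁵ × 19.1 × 145,443,600 ≈ 31,057.7 × g
RCF₂ = 1.118 × 10⁻⁵ × 19.1 × (25850)² = 1.118 × 10⁻⁵ × 19.1 × 668,222,500 ≈ 142,690.9 × g
Increase = 142,690.9 − 31,057.7 = 111,633.2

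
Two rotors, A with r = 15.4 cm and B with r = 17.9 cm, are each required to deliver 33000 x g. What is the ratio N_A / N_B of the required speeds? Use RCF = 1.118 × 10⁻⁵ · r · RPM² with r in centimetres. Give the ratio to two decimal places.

At fixed RCF, N ∝ 1/√r, so N_A/N_B = √(r_B/r_A) = √(17.9/15.4) = √1.162338 = 1.0781.

1.08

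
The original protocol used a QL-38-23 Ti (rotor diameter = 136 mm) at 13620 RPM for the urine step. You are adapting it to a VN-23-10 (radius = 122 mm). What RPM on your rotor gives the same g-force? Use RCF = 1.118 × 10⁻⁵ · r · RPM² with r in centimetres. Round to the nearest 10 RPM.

≈ 10170 RPM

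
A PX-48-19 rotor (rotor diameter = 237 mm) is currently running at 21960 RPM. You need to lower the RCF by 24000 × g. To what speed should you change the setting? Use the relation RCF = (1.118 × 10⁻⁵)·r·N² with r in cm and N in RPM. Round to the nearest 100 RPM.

r = 237 mm / 2 = 118.5 mm = 11.85 cm
Current RCF = 1.118 × 10⁻⁵ × 11.85 × (21960)² = 1.118 × 10⁻⁵ × 11.85 × 482,241,600 ≈ 63,888.8 × g
Target RCF = 63,888.8 − 24,000 = 39,888.8 × g
N² = 39,888.8 / (13.2483 × 10⁻⁵) = 301,086,177
N ≈ √301,086,177 ≈ 17,351.8

17400 RPM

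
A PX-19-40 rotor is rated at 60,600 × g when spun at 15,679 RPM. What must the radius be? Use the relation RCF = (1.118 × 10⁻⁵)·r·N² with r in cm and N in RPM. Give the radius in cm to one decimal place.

60600 = 1.118 × 10⁻⁵ × r × (15679)²
r = 60600 / (1.118 × 10⁻⁵ × 245,831,041) = 60600 / 2748.391 ≈ 22.049 cm

r ≈ 22.0 cm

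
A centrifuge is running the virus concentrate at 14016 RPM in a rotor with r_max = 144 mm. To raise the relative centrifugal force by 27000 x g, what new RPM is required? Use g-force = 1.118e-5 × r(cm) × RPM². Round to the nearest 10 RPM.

19080 RPM

r = 144 mm = 14.4 cm
Current RCF = 1.118 × 10⁻⁵ × 14.4 × (14016)² = 1.118 × 10⁻⁵ × 14.4 × 196,448,256 ≈ 31,626.6 × g
Target RCF = 31,626.6 + 27,000 = 58,626.6 × g
N² = 58,626.6 / (16.0992 × 10⁻⁵) = 364,158,468
N ≈ √364,158,468 ≈ 19,082.9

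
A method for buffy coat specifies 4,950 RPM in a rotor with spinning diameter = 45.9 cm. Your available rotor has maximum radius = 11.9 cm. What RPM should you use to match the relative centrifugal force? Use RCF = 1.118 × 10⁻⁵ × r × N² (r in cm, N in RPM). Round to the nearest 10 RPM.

6870 RPM

Original rotor: r = 45.9 / 2 = 22.95 cm
RCF = 1.118 × 10⁻⁵ × r × N²
RCF_original = 1.118 × 10⁻⁵ × 22.95 × (4950)² = 1.118 × 10⁻⁵ × 22.95 × 24,502,500 ≈ 6,286.9 × g
6,286.9 = 1.118 × 10⁻⁵ × 11.9 × N²
N² = 6,286.9 / (13.3042 × 10⁻⁵) = 47,255,002
N ≈ √47,255,002 ≈ 6,874.2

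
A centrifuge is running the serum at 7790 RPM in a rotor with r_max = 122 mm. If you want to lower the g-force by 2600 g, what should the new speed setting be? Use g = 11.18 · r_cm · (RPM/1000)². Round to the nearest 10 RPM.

r = 122 mm = 12.2 cm
Current RCF = 11.18 × 12.2 × (7.79)² = 11.18 × 12.2 × 60.6841 ≈ 8,277.1 × g
Target RCF = 8,277.1 − 2,600 = 5,677.1 × g
(N/1000)² = 5,677.1 / 136.396 = 41.62219
N = 1000 × √41.62219 ≈ 6,451.5

N₂ ≈ 6450 RPM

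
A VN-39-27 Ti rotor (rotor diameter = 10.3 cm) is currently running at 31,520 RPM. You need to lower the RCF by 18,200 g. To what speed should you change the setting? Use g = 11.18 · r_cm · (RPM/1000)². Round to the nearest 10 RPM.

N₂ ≈ 26030 RPM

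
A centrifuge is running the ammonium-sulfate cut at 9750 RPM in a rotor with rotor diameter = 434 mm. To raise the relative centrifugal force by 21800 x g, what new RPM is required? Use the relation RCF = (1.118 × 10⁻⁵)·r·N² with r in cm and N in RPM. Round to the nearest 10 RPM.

r = 434 mm / 2 = 217 mm = 21.7 cm
Current RCF = 1.118 × 10⁻⁵ × 21.7 × (9750)² = 1.118 × 10⁻⁵ × 21.7 × 95,062,500 ≈ 23,062.7 × g
Target RCF = 23,062.7 + 21,800 = 44,862.7 × g
N² = 44,862.7 / (24.2606 × 10⁻⁵) = 184,919,994
N ≈ √184,919,994 ≈ 13,598.5

13600 RPM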